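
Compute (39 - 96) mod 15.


39 - 96 = -57
-57 mod 15 = 3


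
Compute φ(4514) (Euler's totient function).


4514 = 2 × 37 × 61
Prime factors: 2, 37, 61
φ(4514) = 4514 × (1-1/2) × (1-1/37) × (1-1/61)
= 4514 × 1/2 × 36/37 × 60/61 = 2160

φ(4514) = 2160


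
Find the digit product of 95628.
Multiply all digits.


9 × 5 × 6 × 2 × 8 = 4320


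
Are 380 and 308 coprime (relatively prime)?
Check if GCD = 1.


Euclidean algorithm:
380 = 1 * 308 + 72
308 = 4 * 72 + 20
72 = 3 * 20 + 12
20 = 1 * 12 + 8
12 = 1 * 8 + 4
8 = 2 * 4 + 0
GCD(380, 308) = 4

No, not coprime (GCD = 4)


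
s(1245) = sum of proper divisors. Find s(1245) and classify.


Proper divisors: 1, 3, 5, 15, 83, 249, 415
Sum = 1 + 3 + 5 + 15 + 83 + 249 + 415 = 771
771 < 1245 → deficient

s(1245) = 771 (deficient)


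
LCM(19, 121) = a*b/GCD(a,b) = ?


GCD(19, 121) = 1
LCM = 19*121/1 = 2299/1 = 2299

LCM = 2299


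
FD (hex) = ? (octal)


FD (base 16) = 253 (decimal)
253 (decimal) = 375 (base 8)


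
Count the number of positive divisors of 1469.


1469 = 13^1 × 113^1
d(1469) = (1+1) × (1+1) = 4

4 divisors


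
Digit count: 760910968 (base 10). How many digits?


760910968 has 9 digits in base 10
floor(log10(760910968)) + 1 = floor(8.8813) + 1 = 9

9 digits (base 10)


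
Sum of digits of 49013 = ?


4 + 9 + 0 + 1 + 3 = 17


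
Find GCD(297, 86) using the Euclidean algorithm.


297 = 3 * 86 + 39
86 = 2 * 39 + 8
39 = 4 * 8 + 7
8 = 1 * 7 + 1
7 = 7 * 1 + 0
GCD = 1


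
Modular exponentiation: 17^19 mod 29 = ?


17^1 mod 29 = 17
17^2 mod 29 = 28
17^3 mod 29 = 12
17^4 mod 29 = 1
17^5 mod 29 = 17
17^6 mod 29 = 28
17^7 mod 29 = 12
17^8 mod 29 = 1
17^9 mod 29 = 17
17^10 mod 29 = 28
17^11 mod 29 = 12
17^12 mod 29 = 1
17^13 mod 29 = 17
17^14 mod 29 = 28
17^15 mod 29 = 12
17^16 mod 29 = 1
17^17 mod 29 = 17
17^18 mod 29 = 28
17^19 mod 29 = 12


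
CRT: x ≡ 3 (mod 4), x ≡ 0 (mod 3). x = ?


M = 4*3 = 12
M1 = M/4 = 3, M2 = M/3 = 4
M1^(-1) mod 4 = 3, M2^(-1) mod 3 = 1
x = 3*3*3 + 0*4*1 = 27
27 mod 12 = 3
Check: 3 mod 4 = 3 ✓, 3 mod 3 = 0 ✓

x ≡ 3 (mod 12)


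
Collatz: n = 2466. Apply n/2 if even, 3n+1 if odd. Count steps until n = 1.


2466 → 1233 → 3700 → 1850 → 925 → 2776 → 1388 → 694 → 347 → 1042 → 521 → 1564 → 782 → 391 → 1174 → 587 → 1762 → 881 → 2644 → 1322 → 661 → 1984 → 992 → 496 → 248 → 124 → 62 → 31 → 94 → 47 → 142 → 71 → 214 → 107 → 322 → 161 → 484 → 242 → 121 → 364 → 182 → 91 → 274 → 137 → 412 → 206 → 103 → 310 → 155 → 466 → 233 → 700 → 350 → 175 → 526 → 263 → 790 → 395 → 1186 → 593 → 1780 → 890 → 445 → 1336 → 668 → 334 → 167 → 502 → 251 → 754 → 377 → 1132 → 566 → 283 → 850 → 425 → 1276 → 638 → 319 → 958 → 479 → 1438 → 719 → 2158 → 1079 → 3238 → 1619 → 4858 → 2429 → 7288 → 3644 → 1822 → 911 → 2734 → 1367 → 4102 → 2051 → 6154 → 3077 → 9232 → 4616 → 2308 → 1154 → 577 → 1732 → 866 → 433 → 1300 → 650 → 325 → 976 → 488 → 244 → 122 → 61 → 184 → 92 → 46 → 23 → 70 → 35 → 106 → 53 → 160 → 80 → 40 → 20 → 10 → 5 → 16 → 8 → 4 → 2 → 1
Total steps = 133

133 steps


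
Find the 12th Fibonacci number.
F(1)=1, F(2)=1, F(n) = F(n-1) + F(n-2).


Sequence: 1, 1, 2, 3, 5, 8, 13, 21, 34, 55, 89, 144
F(12) = 144


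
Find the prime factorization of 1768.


1768 / 2 = 884
884 / 2 = 442
442 / 2 = 221
221 / 13 = 17
17 / 17 = 1
1768 = 2^3 × 13 × 17


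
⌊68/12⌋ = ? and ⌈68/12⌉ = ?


68/12 = 5.6667
floor = 5
ceil = 6

floor = 5, ceil = 6


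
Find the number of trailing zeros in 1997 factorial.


floor(1997/5) = 399
floor(1997/25) = 79
floor(1997/125) = 15
floor(1997/625) = 3
Total = 496

496 trailing zeros


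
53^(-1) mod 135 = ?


Use the extended Euclidean algorithm on (135, 53); each row r = 135*s + 53*t:
r=135, s=1, t=0
r=53, s=0, t=1
q=2: r=29, s=1, t=-2   [135*(1) + 53*(-2) = 29]
q=1: r=24, s=-1, t=3   [135*(-1) + 53*(3) = 24]
q=1: r=5, s=2, t=-5   [135*(2) + 53*(-5) = 5]
q=4: r=4, s=-9, t=23   [135*(-9) + 53*(23) = 4]
q=1: r=1, s=11, t=-28   [135*(11) + 53*(-28) = 1]
q=4: r=0, s=-53, t=135   [135*(-53) + 53*(135) = 0]
GCD = 1 with t = -28, so 53*(-28) ≡ 1 (mod 135)
Inverse = -28 mod 135 = 107
Check: 53 * 107 = 5671 ≡ 1 (mod 135)

53^(-1) ≡ 107 (mod 135)


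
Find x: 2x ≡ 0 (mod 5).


GCD(2, 5) = 1, unique solution
a^(-1) mod 5 = 3
x = 3 * 0 mod 5 = 0

x ≡ 0 (mod 5)


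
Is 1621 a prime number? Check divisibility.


Check divisors up to sqrt(1621) = 40.2616
No divisors found.
1621 is prime.

Yes, 1621 is prime


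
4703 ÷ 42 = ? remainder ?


4703 = 42 * 111 + 41
Check: 4662 + 41 = 4703

q = 111, r = 41


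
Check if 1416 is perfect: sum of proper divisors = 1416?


Proper divisors of 1416: 1, 2, 3, 4, 6, 8, 12, 24, 59, 118, 177, 236, 354, 472, 708
Sum = 1 + 2 + 3 + 4 + 6 + 8 + 12 + 24 + 59 + 118 + 177 + 236 + 354 + 472 + 708 = 2184

No, 1416 is not perfect (2184 ≠ 1416)


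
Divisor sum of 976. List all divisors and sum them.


Divisors of 976: 1, 2, 4, 8, 16, 61, 122, 244, 488, 976
Sum = 1 + 2 + 4 + 8 + 16 + 61 + 122 + 244 + 488 + 976 = 1922

σ(976) = 1922


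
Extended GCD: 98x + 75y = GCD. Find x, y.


Tabular extended Euclidean (each row: r = 98*s + 75*t):
r=98, s=1, t=0
r=75, s=0, t=1
q=1: r=23, s=1, t=-1   [98*(1) + 75*(-1) = 23]
q=3: r=6, s=-3, t=4   [98*(-3) + 75*(4) = 6]
q=3: r=5, s=10, t=-13   [98*(10) + 75*(-13) = 5]
q=1: r=1, s=-13, t=17   [98*(-13) + 75*(17) = 1]
q=5: r=0, s=75, t=-98   [98*(75) + 75*(-98) = 0]
GCD = 1; from the row with r=1: x=-13, y=17
Check: 98*(-13) + 75*(17) = -1274 + 1275 = 1

GCD = 1, x = -13, y = 17


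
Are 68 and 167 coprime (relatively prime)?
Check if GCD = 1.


Euclidean algorithm:
167 = 2 * 68 + 31
68 = 2 * 31 + 6
31 = 5 * 6 + 1
6 = 6 * 1 + 0
GCD(68, 167) = 1

Yes, coprime (GCD = 1)


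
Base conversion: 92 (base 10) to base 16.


92 (base 10) = 92 (decimal)
92 (decimal) = 5C (base 16)


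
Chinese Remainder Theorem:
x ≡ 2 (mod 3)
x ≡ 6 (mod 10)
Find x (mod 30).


M = 3*10 = 30
M1 = M/3 = 10, M2 = M/10 = 3
M1^(-1) mod 3 = 1, M2^(-1) mod 10 = 7
x = 2*10*1 + 6*3*7 = 146
146 mod 30 = 26
Check: 26 mod 3 = 2 ✓, 26 mod 10 = 6 ✓

x ≡ 26 (mod 30)


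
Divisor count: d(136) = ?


136 = 2^3 × 17^1
d(136) = (3+1) × (1+1) = 8

8 divisors


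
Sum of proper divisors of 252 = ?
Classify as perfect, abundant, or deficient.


Proper divisors: 1, 2, 3, 4, 6, 7, 9, 12, 14, 18, 21, 28, 36, 42, 63, 84, 126
Sum = 1 + 2 + 3 + 4 + 6 + 7 + 9 + 12 + 14 + 18 + 21 + 28 + 36 + 42 + 63 + 84 + 126 = 476
476 > 252 → abundant

s(252) = 476 (abundant)


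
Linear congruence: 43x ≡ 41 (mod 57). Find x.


GCD(43, 57) = 1, unique solution
a^(-1) mod 57 = 4
x = 4 * 41 mod 57 = 50

x ≡ 50 (mod 57)


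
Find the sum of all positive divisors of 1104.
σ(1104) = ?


Divisors of 1104: 1, 2, 3, 4, 6, 8, 12, 16, 23, 24, 46, 48, 69, 92, 138, 184, 276, 368, 552, 1104
Sum = 1 + 2 + 3 + 4 + 6 + 8 + 12 + 16 + 23 + 24 + 46 + 48 + 69 + 92 + 138 + 184 + 276 + 368 + 552 + 1104 = 2976

σ(1104) = 2976


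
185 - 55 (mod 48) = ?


185 - 55 = 130
130 mod 48 = 34


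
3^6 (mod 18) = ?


3^1 mod 18 = 3
3^2 mod 18 = 9
3^3 mod 18 = 9
3^4 mod 18 = 9
3^5 mod 18 = 9
3^6 mod 18 = 9


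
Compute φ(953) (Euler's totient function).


953 = 953
Prime factors: 953
φ(953) = 953 × (1-1/953)
= 953 × 952/953 = 952

φ(953) = 952


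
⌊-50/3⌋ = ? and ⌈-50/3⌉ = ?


-50/3 = -16.6667
floor = -17
ceil = -16

floor = -17, ceil = -16


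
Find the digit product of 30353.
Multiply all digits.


3 × 0 × 3 × 5 × 3 = 0


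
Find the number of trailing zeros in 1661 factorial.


floor(1661/5) = 332
floor(1661/25) = 66
floor(1661/125) = 13
floor(1661/625) = 2
Total = 413

413 trailing zeros


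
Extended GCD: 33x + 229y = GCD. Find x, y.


Tabular extended Euclidean (each row: r = 33*s + 229*t):
r=33, s=1, t=0
r=229, s=0, t=1
q=0: r=33, s=1, t=0   [33*(1) + 229*(0) = 33]
q=6: r=31, s=-6, t=1   [33*(-6) + 229*(1) = 31]
q=1: r=2, s=7, t=-1   [33*(7) + 229*(-1) = 2]
q=15: r=1, s=-111, t=16   [33*(-111) + 229*(16) = 1]
q=2: r=0, s=229, t=-33   [33*(229) + 229*(-33) = 0]
GCD = 1; from the row with r=1: x=-111, y=16
Check: 33*(-111) + 229*(16) = -3663 + 3664 = 1

GCD = 1, x = -111, y = 16


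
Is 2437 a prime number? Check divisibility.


Check divisors up to sqrt(2437) = 49.3660
No divisors found.
2437 is prime.

Yes, 2437 is prime


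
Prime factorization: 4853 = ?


4853 / 23 = 211
211 / 211 = 1
4853 = 23 × 211


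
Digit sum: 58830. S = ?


5 + 8 + 8 + 3 + 0 = 24


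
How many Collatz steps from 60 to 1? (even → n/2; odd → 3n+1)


60 → 30 → 15 → 46 → 23 → 70 → 35 → 106 → 53 → 160 → 80 → 40 → 20 → 10 → 5 → 16 → 8 → 4 → 2 → 1
Total steps = 19

19 steps


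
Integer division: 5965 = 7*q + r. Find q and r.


5965 = 7 * 852 + 1
Check: 5964 + 1 = 5965

q = 852, r = 1


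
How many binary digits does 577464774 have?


577464774 in base 2 = 100010011010110110100111000110
Number of digits = 30

30 digits (base 2)


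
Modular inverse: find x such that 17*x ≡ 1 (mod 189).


Use the extended Euclidean algorithm on (189, 17); each row r = 189*s + 17*t:
r=189, s=1, t=0
r=17, s=0, t=1
q=11: r=2, s=1, t=-11   [189*(1) + 17*(-11) = 2]
q=8: r=1, s=-8, t=89   [189*(-8) + 17*(89) = 1]
q=2: r=0, s=17, t=-189   [189*(17) + 17*(-189) = 0]
GCD = 1 with t = 89, so 17*(89) ≡ 1 (mod 189)
Inverse = 89 mod 189 = 89
Check: 17 * 89 = 1513 ≡ 1 (mod 189)

17^(-1) ≡ 89 (mod 189)


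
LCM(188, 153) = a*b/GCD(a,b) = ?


GCD(188, 153) = 1
LCM = 188*153/1 = 28764/1 = 28764

LCM = 28764


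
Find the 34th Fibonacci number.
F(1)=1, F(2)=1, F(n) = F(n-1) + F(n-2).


Sequence: 1, 1, 2, 3, 5, 8, 13, 21, 34, 55, 89, 144, 233, 377, 610, 987, 1597, 2584, 4181, 6765, 10946, 17711, 28657, 46368, 75025, 121393, 196418, 317811, 514229, 832040, 1346269, 2178309, 3524578, 5702887
F(34) = 5702887


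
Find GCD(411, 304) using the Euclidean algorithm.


411 = 1 * 304 + 107
304 = 2 * 107 + 90
107 = 1 * 90 + 17
90 = 5 * 17 + 5
17 = 3 * 5 + 2
5 = 2 * 2 + 1
2 = 2 * 1 + 0
GCD = 1


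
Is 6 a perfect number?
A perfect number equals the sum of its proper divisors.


Proper divisors of 6: 1, 2, 3
Sum = 1 + 2 + 3 = 6

Yes, 6 is perfect (6 = 6)


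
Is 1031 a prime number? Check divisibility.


Check divisors up to sqrt(1031) = 32.1092
No divisors found.
1031 is prime.

Yes, 1031 is prime


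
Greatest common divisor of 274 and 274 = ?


274 = 1 * 274 + 0
GCD = 274


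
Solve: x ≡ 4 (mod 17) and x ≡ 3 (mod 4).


M = 17*4 = 68
M1 = M/17 = 4, M2 = M/4 = 17
M1^(-1) mod 17 = 13, M2^(-1) mod 4 = 1
x = 4*4*13 + 3*17*1 = 259
259 mod 68 = 55
Check: 55 mod 17 = 4 ✓, 55 mod 4 = 3 ✓

x ≡ 55 (mod 68)


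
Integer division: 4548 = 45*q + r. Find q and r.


4548 = 45 * 101 + 3
Check: 4545 + 3 = 4548

q = 101, r = 3


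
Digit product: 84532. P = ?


8 × 4 × 5 × 3 × 2 = 960


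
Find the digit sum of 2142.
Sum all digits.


2 + 1 + 4 + 2 = 9


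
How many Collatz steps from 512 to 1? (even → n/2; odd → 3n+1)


512 → 256 → 128 → 64 → 32 → 16 → 8 → 4 → 2 → 1
Total steps = 9

9 steps


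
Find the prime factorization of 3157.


3157 / 7 = 451
451 / 11 = 41
41 / 41 = 1
3157 = 7 × 11 × 41


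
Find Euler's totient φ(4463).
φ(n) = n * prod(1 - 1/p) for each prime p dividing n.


4463 = 4463
Prime factors: 4463
φ(4463) = 4463 × (1-1/4463)
= 4463 × 4462/4463 = 4462

φ(4463) = 4462


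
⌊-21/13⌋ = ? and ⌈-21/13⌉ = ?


-21/13 = -1.6154
floor = -2
ceil = -1

floor = -2, ceil = -1


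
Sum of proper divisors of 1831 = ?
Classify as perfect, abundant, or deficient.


Proper divisors: 1
Sum = 1 = 1
1 < 1831 → deficient

s(1831) = 1 (deficient)


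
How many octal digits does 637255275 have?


637255275 in base 8 = 4576737153
Number of digits = 10

10 digits (base 8)


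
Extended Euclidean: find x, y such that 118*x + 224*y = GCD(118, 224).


Tabular extended Euclidean (each row: r = 118*s + 224*t):
r=118, s=1, t=0
r=224, s=0, t=1
q=0: r=118, s=1, t=0   [118*(1) + 224*(0) = 118]
q=1: r=106, s=-1, t=1   [118*(-1) + 224*(1) = 106]
q=1: r=12, s=2, t=-1   [118*(2) + 224*(-1) = 12]
q=8: r=10, s=-17, t=9   [118*(-17) + 224*(9) = 10]
q=1: r=2, s=19, t=-10   [118*(19) + 224*(-10) = 2]
q=5: r=0, s=-112, t=59   [118*(-112) + 224*(59) = 0]
GCD = 2; from the row with r=2: x=19, y=-10
Check: 118*(19) + 224*(-10) = 2242 - 2240 = 2

GCD = 2, x = 19, y = -10


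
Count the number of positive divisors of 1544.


1544 = 2^3 × 193^1
d(1544) = (3+1) × (1+1) = 8

8 divisors


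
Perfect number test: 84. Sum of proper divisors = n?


Proper divisors of 84: 1, 2, 3, 4, 6, 7, 12, 14, 21, 28, 42
Sum = 1 + 2 + 3 + 4 + 6 + 7 + 12 + 14 + 21 + 28 + 42 = 140

No, 84 is not perfect (140 ≠ 84)


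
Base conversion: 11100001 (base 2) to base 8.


11100001 (base 2) = 225 (decimal)
225 (decimal) = 341 (base 8)


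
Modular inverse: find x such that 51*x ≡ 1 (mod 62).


Use the extended Euclidean algorithm on (62, 51); each row r = 62*s + 51*t:
r=62, s=1, t=0
r=51, s=0, t=1
q=1: r=11, s=1, t=-1   [62*(1) + 51*(-1) = 11]
q=4: r=7, s=-4, t=5   [62*(-4) + 51*(5) = 7]
q=1: r=4, s=5, t=-6   [62*(5) + 51*(-6) = 4]
q=1: r=3, s=-9, t=11   [62*(-9) + 51*(11) = 3]
q=1: r=1, s=14, t=-17   [62*(14) + 51*(-17) = 1]
q=3: r=0, s=-51, t=62   [62*(-51) + 51*(62) = 0]
GCD = 1 with t = -17, so 51*(-17) ≡ 1 (mod 62)
Inverse = -17 mod 62 = 45
Check: 51 * 45 = 2295 ≡ 1 (mod 62)

51^(-1) ≡ 45 (mod 62)


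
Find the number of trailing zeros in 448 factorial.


floor(448/5) = 89
floor(448/25) = 17
floor(448/125) = 3
Total = 109

109 trailing zeros


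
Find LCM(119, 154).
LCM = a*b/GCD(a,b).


GCD(119, 154) = 7
LCM = 119*154/7 = 18326/7 = 2618

LCM = 2618


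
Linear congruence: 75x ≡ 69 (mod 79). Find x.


GCD(75, 79) = 1, unique solution
a^(-1) mod 79 = 59
x = 59 * 69 mod 79 = 42

x ≡ 42 (mod 79)


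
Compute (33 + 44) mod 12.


33 + 44 = 77
77 mod 12 = 5


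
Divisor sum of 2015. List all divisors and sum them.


Divisors of 2015: 1, 5, 13, 31, 65, 155, 403, 2015
Sum = 1 + 5 + 13 + 31 + 65 + 155 + 403 + 2015 = 2688

σ(2015) = 2688


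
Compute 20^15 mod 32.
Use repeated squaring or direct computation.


20^1 mod 32 = 20
20^2 mod 32 = 16
20^3 mod 32 = 0
20^4 mod 32 = 0
20^5 mod 32 = 0
20^6 mod 32 = 0
20^7 mod 32 = 0
20^8 mod 32 = 0
20^9 mod 32 = 0
20^10 mod 32 = 0
20^11 mod 32 = 0
20^12 mod 32 = 0
20^13 mod 32 = 0
20^14 mod 32 = 0
20^15 mod 32 = 0


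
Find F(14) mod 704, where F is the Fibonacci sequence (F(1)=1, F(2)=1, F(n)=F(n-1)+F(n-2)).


F(k) mod 704 for k=1..14:
1, 1, 2, 3, 5, 8, 13, 21, 34, 55, 89, 144, 233, 377
F(14) mod 704 = 377


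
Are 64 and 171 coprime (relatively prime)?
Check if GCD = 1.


Euclidean algorithm:
171 = 2 * 64 + 43
64 = 1 * 43 + 21
43 = 2 * 21 + 1
21 = 21 * 1 + 0
GCD(64, 171) = 1

Yes, coprime (GCD = 1)


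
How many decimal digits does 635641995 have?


635641995 has 9 digits in base 10
floor(log10(635641995)) + 1 = floor(8.8032) + 1 = 9

9 digits (base 10)


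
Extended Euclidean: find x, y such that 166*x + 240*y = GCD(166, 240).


Tabular extended Euclidean (each row: r = 166*s + 240*t):
r=166, s=1, t=0
r=240, s=0, t=1
q=0: r=166, s=1, t=0   [166*(1) + 240*(0) = 166]
q=1: r=74, s=-1, t=1   [166*(-1) + 240*(1) = 74]
q=2: r=18, s=3, t=-2   [166*(3) + 240*(-2) = 18]
q=4: r=2, s=-13, t=9   [166*(-13) + 240*(9) = 2]
q=9: r=0, s=120, t=-83   [166*(120) + 240*(-83) = 0]
GCD = 2; from the row with r=2: x=-13, y=9
Check: 166*(-13) + 240*(9) = -2158 + 2160 = 2

GCD = 2, x = -13, y = 9


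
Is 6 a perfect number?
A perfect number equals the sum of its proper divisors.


Proper divisors of 6: 1, 2, 3
Sum = 1 + 2 + 3 = 6

Yes, 6 is perfect (6 = 6)


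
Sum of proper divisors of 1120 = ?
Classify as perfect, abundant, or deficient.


Proper divisors: 1, 2, 4, 5, 7, 8, 10, 14, 16, 20, 28, 32, 35, 40, 56, 70, 80, 112, 140, 160, 224, 280, 560
Sum = 1 + 2 + 4 + 5 + 7 + 8 + 10 + 14 + 16 + 20 + 28 + 32 + 35 + 40 + 56 + 70 + 80 + 112 + 140 + 160 + 224 + 280 + 560 = 1904
1904 > 1120 → abundant

s(1120) = 1904 (abundant)


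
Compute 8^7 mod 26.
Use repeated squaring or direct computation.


8^1 mod 26 = 8
8^2 mod 26 = 12
8^3 mod 26 = 18
8^4 mod 26 = 14
8^5 mod 26 = 8
8^6 mod 26 = 12
8^7 mod 26 = 18


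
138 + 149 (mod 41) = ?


138 + 149 = 287
287 mod 41 = 0


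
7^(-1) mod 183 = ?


Use the extended Euclidean algorithm on (183, 7); each row r = 183*s + 7*t:
r=183, s=1, t=0
r=7, s=0, t=1
q=26: r=1, s=1, t=-26   [183*(1) + 7*(-26) = 1]
q=7: r=0, s=-7, t=183   [183*(-7) + 7*(183) = 0]
GCD = 1 with t = -26, so 7*(-26) ≡ 1 (mod 183)
Inverse = -26 mod 183 = 157
Check: 7 * 157 = 1099 ≡ 1 (mod 183)

7^(-1) ≡ 157 (mod 183)


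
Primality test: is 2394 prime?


2394 / 2 = 1197 (exact division)
2394 is NOT prime.

No, 2394 is not prime


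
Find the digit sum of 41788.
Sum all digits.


4 + 1 + 7 + 8 + 8 = 28


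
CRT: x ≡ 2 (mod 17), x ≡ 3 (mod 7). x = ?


M = 17*7 = 119
M1 = M/17 = 7, M2 = M/7 = 17
M1^(-1) mod 17 = 5, M2^(-1) mod 7 = 5
x = 2*7*5 + 3*17*5 = 325
325 mod 119 = 87
Check: 87 mod 17 = 2 ✓, 87 mod 7 = 3 ✓

x ≡ 87 (mod 119)


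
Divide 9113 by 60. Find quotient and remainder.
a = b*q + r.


9113 = 60 * 151 + 53
Check: 9060 + 53 = 9113

q = 151, r = 53


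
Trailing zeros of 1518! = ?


floor(1518/5) = 303
floor(1518/25) = 60
floor(1518/125) = 12
floor(1518/625) = 2
Total = 377

377 trailing zeros


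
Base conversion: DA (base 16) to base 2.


DA (base 16) = 218 (decimal)
218 (decimal) = 11011010 (base 2)


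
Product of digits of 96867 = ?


9 × 6 × 8 × 6 × 7 = 18144


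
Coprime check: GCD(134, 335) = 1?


Euclidean algorithm:
335 = 2 * 134 + 67
134 = 2 * 67 + 0
GCD(134, 335) = 67

No, not coprime (GCD = 67)


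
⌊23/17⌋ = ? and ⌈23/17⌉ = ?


23/17 = 1.3529
floor = 1
ceil = 2

floor = 1, ceil = 2


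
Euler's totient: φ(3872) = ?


3872 = 2^5 × 11^2
Prime factors: 2, 11
φ(3872) = 3872 × (1-1/2) × (1-1/11)
= 3872 × 1/2 × 10/11 = 1760

φ(3872) = 1760


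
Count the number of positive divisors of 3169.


3169 = 3169^1
d(3169) = (1+1) = 2

2 divisors


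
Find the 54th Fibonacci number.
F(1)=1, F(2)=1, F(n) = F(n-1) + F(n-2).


Sequence: 1, 1, 2, 3, 5, 8, 13, 21, 34, 55, 89, 144, 233, 377, 610, 987, 1597, 2584, 4181, 6765, 10946, 17711, 28657, 46368, 75025, 121393, 196418, 317811, 514229, 832040, 1346269, 2178309, 3524578, 5702887, 9227465, 14930352, 24157817, 39088169, 63245986, 102334155, 165580141, 267914296, 433494437, 701408733, 1134903170, 1836311903, 2971215073, 4807526976, 7778742049, 12586269025, 20365011074, 32951280099, 53316291173, 86267571272
F(54) = 86267571272


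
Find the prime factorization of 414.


414 / 2 = 207
207 / 3 = 69
69 / 3 = 23
23 / 23 = 1
414 = 2 × 3^2 × 23


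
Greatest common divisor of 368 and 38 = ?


368 = 9 * 38 + 26
38 = 1 * 26 + 12
26 = 2 * 12 + 2
12 = 6 * 2 + 0
GCD = 2


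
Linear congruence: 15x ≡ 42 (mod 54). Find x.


GCD(15, 54) = 3 divides 42
Divide: 5x ≡ 14 (mod 18)
x ≡ 10 (mod 18)


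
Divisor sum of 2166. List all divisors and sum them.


Divisors of 2166: 1, 2, 3, 6, 19, 38, 57, 114, 361, 722, 1083, 2166
Sum = 1 + 2 + 3 + 6 + 19 + 38 + 57 + 114 + 361 + 722 + 1083 + 2166 = 4572

σ(2166) = 4572


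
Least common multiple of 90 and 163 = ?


GCD(90, 163) = 1
LCM = 90*163/1 = 14670/1 = 14670

LCM = 14670


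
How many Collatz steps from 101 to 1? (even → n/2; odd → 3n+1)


101 → 304 → 152 → 76 → 38 → 19 → 58 → 29 → 88 → 44 → 22 → 11 → 34 → 17 → 52 → 26 → 13 → 40 → 20 → 10 → 5 → 16 → 8 → 4 → 2 → 1
Total steps = 25

25 steps


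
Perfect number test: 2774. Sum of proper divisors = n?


Proper divisors of 2774: 1, 2, 19, 38, 73, 146, 1387
Sum = 1 + 2 + 19 + 38 + 73 + 146 + 1387 = 1666

No, 2774 is not perfect (1666 ≠ 2774)


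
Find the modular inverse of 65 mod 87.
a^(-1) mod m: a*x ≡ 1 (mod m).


Use the extended Euclidean algorithm on (87, 65); each row r = 87*s + 65*t:
r=87, s=1, t=0
r=65, s=0, t=1
q=1: r=22, s=1, t=-1   [87*(1) + 65*(-1) = 22]
q=2: r=21, s=-2, t=3   [87*(-2) + 65*(3) = 21]
q=1: r=1, s=3, t=-4   [87*(3) + 65*(-4) = 1]
q=21: r=0, s=-65, t=87   [87*(-65) + 65*(87) = 0]
GCD = 1 with t = -4, so 65*(-4) ≡ 1 (mod 87)
Inverse = -4 mod 87 = 83
Check: 65 * 83 = 5395 ≡ 1 (mod 87)

65^(-1) ≡ 83 (mod 87)


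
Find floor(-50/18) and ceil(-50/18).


-50/18 = -2.7778
floor = -3
ceil = -2

floor = -3, ceil = -2


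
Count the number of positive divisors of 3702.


3702 = 2^1 × 3^1 × 617^1
d(3702) = (1+1) × (1+1) × (1+1) = 8

8 divisors


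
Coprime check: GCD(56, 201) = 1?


Euclidean algorithm:
201 = 3 * 56 + 33
56 = 1 * 33 + 23
33 = 1 * 23 + 10
23 = 2 * 10 + 3
10 = 3 * 3 + 1
3 = 3 * 1 + 0
GCD(56, 201) = 1

Yes, coprime (GCD = 1)


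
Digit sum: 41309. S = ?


4 + 1 + 3 + 0 + 9 = 17


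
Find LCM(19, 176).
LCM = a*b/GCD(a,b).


GCD(19, 176) = 1
LCM = 19*176/1 = 3344/1 = 3344

LCM = 3344


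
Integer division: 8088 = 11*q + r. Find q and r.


8088 = 11 * 735 + 3
Check: 8085 + 3 = 8088

q = 735, r = 3


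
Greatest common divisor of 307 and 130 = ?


307 = 2 * 130 + 47
130 = 2 * 47 + 36
47 = 1 * 36 + 11
36 = 3 * 11 + 3
11 = 3 * 3 + 2
3 = 1 * 2 + 1
2 = 2 * 1 + 0
GCD = 1


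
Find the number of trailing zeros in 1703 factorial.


floor(1703/5) = 340
floor(1703/25) = 68
floor(1703/125) = 13
floor(1703/625) = 2
Total = 423

423 trailing zeros


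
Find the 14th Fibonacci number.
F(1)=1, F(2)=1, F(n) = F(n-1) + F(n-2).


Sequence: 1, 1, 2, 3, 5, 8, 13, 21, 34, 55, 89, 144, 233, 377
F(14) = 377


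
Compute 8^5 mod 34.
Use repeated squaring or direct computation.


8^1 mod 34 = 8
8^2 mod 34 = 30
8^3 mod 34 = 2
8^4 mod 34 = 16
8^5 mod 34 = 26


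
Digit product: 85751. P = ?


8 × 5 × 7 × 5 × 1 = 1400


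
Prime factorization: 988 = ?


988 / 2 = 494
494 / 2 = 247
247 / 13 = 19
19 / 19 = 1
988 = 2^2 × 13 × 19


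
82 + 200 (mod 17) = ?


82 + 200 = 282
282 mod 17 = 10


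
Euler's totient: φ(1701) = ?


1701 = 3^5 × 7
Prime factors: 3, 7
φ(1701) = 1701 × (1-1/3) × (1-1/7)
= 1701 × 2/3 × 6/7 = 972

φ(1701) = 972


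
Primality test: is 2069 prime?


Check divisors up to sqrt(2069) = 45.4863
No divisors found.
2069 is prime.

Yes, 2069 is prime


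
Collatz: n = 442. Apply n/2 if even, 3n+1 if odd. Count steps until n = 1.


442 → 221 → 664 → 332 → 166 → 83 → 250 → 125 → 376 → 188 → 94 → 47 → 142 → 71 → 214 → 107 → 322 → 161 → 484 → 242 → 121 → 364 → 182 → 91 → 274 → 137 → 412 → 206 → 103 → 310 → 155 → 466 → 233 → 700 → 350 → 175 → 526 → 263 → 790 → 395 → 1186 → 593 → 1780 → 890 → 445 → 1336 → 668 → 334 → 167 → 502 → 251 → 754 → 377 → 1132 → 566 → 283 → 850 → 425 → 1276 → 638 → 319 → 958 → 479 → 1438 → 719 → 2158 → 1079 → 3238 → 1619 → 4858 → 2429 → 7288 → 3644 → 1822 → 911 → 2734 → 1367 → 4102 → 2051 → 6154 → 3077 → 9232 → 4616 → 2308 → 1154 → 577 → 1732 → 866 → 433 → 1300 → 650 → 325 → 976 → 488 → 244 → 122 → 61 → 184 → 92 → 46 → 23 → 70 → 35 → 106 → 53 → 160 → 80 → 40 → 20 → 10 → 5 → 16 → 8 → 4 → 2 → 1
Total steps = 115

115 steps


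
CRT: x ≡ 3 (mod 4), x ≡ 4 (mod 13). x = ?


M = 4*13 = 52
M1 = M/4 = 13, M2 = M/13 = 4
M1^(-1) mod 4 = 1, M2^(-1) mod 13 = 10
x = 3*13*1 + 4*4*10 = 199
199 mod 52 = 43
Check: 43 mod 4 = 3 ✓, 43 mod 13 = 4 ✓

x ≡ 43 (mod 52)


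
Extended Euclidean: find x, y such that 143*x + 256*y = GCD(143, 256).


Tabular extended Euclidean (each row: r = 143*s + 256*t):
r=143, s=1, t=0
r=256, s=0, t=1
q=0: r=143, s=1, t=0   [143*(1) + 256*(0) = 143]
q=1: r=113, s=-1, t=1   [143*(-1) + 256*(1) = 113]
q=1: r=30, s=2, t=-1   [143*(2) + 256*(-1) = 30]
q=3: r=23, s=-7, t=4   [143*(-7) + 256*(4) = 23]
q=1: r=7, s=9, t=-5   [143*(9) + 256*(-5) = 7]
q=3: r=2, s=-34, t=19   [143*(-34) + 256*(19) = 2]
q=3: r=1, s=111, t=-62   [143*(111) + 256*(-62) = 1]
q=2: r=0, s=-256, t=143   [143*(-256) + 256*(143) = 0]
GCD = 1; from the row with r=1: x=111, y=-62
Check: 143*(111) + 256*(-62) = 15873 - 15872 = 1

GCD = 1, x = 111, y = -62


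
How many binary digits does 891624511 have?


891624511 in base 2 = 110101001001010001110000111111
Number of digits = 30

30 digits (base 2)


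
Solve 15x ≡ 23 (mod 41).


GCD(15, 41) = 1, unique solution
a^(-1) mod 41 = 11
x = 11 * 23 mod 41 = 7

x ≡ 7 (mod 41)


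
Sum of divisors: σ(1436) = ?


Divisors of 1436: 1, 2, 4, 359, 718, 1436
Sum = 1 + 2 + 4 + 359 + 718 + 1436 = 2520

σ(1436) = 2520


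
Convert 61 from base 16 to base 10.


61 (base 16) = 97 (decimal)
97 (decimal) = 97 (base 10)


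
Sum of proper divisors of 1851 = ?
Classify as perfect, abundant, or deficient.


Proper divisors: 1, 3, 617
Sum = 1 + 3 + 617 = 621
621 < 1851 → deficient

s(1851) = 621 (deficient)


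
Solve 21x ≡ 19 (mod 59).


GCD(21, 59) = 1, unique solution
a^(-1) mod 59 = 45
x = 45 * 19 mod 59 = 29

x ≡ 29 (mod 59)


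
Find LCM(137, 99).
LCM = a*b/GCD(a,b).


GCD(137, 99) = 1
LCM = 137*99/1 = 13563/1 = 13563

LCM = 13563


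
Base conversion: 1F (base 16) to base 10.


1F (base 16) = 31 (decimal)
31 (decimal) = 31 (base 10)


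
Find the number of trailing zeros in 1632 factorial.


floor(1632/5) = 326
floor(1632/25) = 65
floor(1632/125) = 13
floor(1632/625) = 2
Total = 406

406 trailing zeros


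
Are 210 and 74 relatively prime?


Euclidean algorithm:
210 = 2 * 74 + 62
74 = 1 * 62 + 12
62 = 5 * 12 + 2
12 = 6 * 2 + 0
GCD(210, 74) = 2

No, not coprime (GCD = 2)


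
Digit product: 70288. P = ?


7 × 0 × 2 × 8 × 8 = 0


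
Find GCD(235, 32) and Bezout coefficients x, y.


Tabular extended Euclidean (each row: r = 235*s + 32*t):
r=235, s=1, t=0
r=32, s=0, t=1
q=7: r=11, s=1, t=-7   [235*(1) + 32*(-7) = 11]
q=2: r=10, s=-2, t=15   [235*(-2) + 32*(15) = 10]
q=1: r=1, s=3, t=-22   [235*(3) + 32*(-22) = 1]
q=10: r=0, s=-32, t=235   [235*(-32) + 32*(235) = 0]
GCD = 1; from the row with r=1: x=3, y=-22
Check: 235*(3) + 32*(-22) = 705 - 704 = 1

GCD = 1, x = 3, y = -22


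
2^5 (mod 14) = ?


2^1 mod 14 = 2
2^2 mod 14 = 4
2^3 mod 14 = 8
2^4 mod 14 = 2
2^5 mod 14 = 4


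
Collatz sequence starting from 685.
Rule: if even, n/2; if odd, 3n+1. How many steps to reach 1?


685 → 2056 → 1028 → 514 → 257 → 772 → 386 → 193 → 580 → 290 → 145 → 436 → 218 → 109 → 328 → 164 → 82 → 41 → 124 → 62 → 31 → 94 → 47 → 142 → 71 → 214 → 107 → 322 → 161 → 484 → 242 → 121 → 364 → 182 → 91 → 274 → 137 → 412 → 206 → 103 → 310 → 155 → 466 → 233 → 700 → 350 → 175 → 526 → 263 → 790 → 395 → 1186 → 593 → 1780 → 890 → 445 → 1336 → 668 → 334 → 167 → 502 → 251 → 754 → 377 → 1132 → 566 → 283 → 850 → 425 → 1276 → 638 → 319 → 958 → 479 → 1438 → 719 → 2158 → 1079 → 3238 → 1619 → 4858 → 2429 → 7288 → 3644 → 1822 → 911 → 2734 → 1367 → 4102 → 2051 → 6154 → 3077 → 9232 → 4616 → 2308 → 1154 → 577 → 1732 → 866 → 433 → 1300 → 650 → 325 → 976 → 488 → 244 → 122 → 61 → 184 → 92 → 46 → 23 → 70 → 35 → 106 → 53 → 160 → 80 → 40 → 20 → 10 → 5 → 16 → 8 → 4 → 2 → 1
Total steps = 126

126 steps


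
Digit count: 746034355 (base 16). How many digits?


746034355 in base 16 = 2C7794B3
Number of digits = 8

8 digits (base 16)


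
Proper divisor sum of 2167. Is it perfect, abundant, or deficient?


Proper divisors: 1, 11, 197
Sum = 1 + 11 + 197 = 209
209 < 2167 → deficient

s(2167) = 209 (deficient)


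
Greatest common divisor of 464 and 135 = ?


464 = 3 * 135 + 59
135 = 2 * 59 + 17
59 = 3 * 17 + 8
17 = 2 * 8 + 1
8 = 8 * 1 + 0
GCD = 1


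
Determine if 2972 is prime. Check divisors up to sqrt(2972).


2972 / 2 = 1486 (exact division)
2972 is NOT prime.

No, 2972 is not prime


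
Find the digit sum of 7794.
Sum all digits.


7 + 7 + 9 + 4 = 27


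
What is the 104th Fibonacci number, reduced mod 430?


F(k) mod 430 for k=1..104:
1, 1, 2, 3, 5, 8, 13, 21, 34, 55, 89, 144, 233, 377, 180, 127, 307, 4, 311, 315, 196, 81, 277, 358, 205, 133, 338, 41, 379, 420, 369, 359, 298, 227, 95, 322, 417, 309, 296, 175, 41, 216, 257, 43, 300, 343, 213, 126, 339, 35, 374, 409, 353, 332, 255, 157, 412, 139, 121, 260, 381, 211, 162, 373, 105, 48, 153, 201, 354, 125, 49, 174, 223, 397, 190, 157, 347, 74, 421, 65, 56, 121, 177, 298, 45, 343, 388, 301, 259, 130, 389, 89, 48, 137, 185, 322, 77, 399, 46, 15, 61, 76, 137, 213
F(104) mod 430 = 213


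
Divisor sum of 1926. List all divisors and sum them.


Divisors of 1926: 1, 2, 3, 6, 9, 18, 107, 214, 321, 642, 963, 1926
Sum = 1 + 2 + 3 + 6 + 9 + 18 + 107 + 214 + 321 + 642 + 963 + 1926 = 4212

σ(1926) = 4212


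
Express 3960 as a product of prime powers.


3960 / 2 = 1980
1980 / 2 = 990
990 / 2 = 495
495 / 3 = 165
165 / 3 = 55
55 / 5 = 11
11 / 11 = 1
3960 = 2^3 × 3^2 × 5 × 11


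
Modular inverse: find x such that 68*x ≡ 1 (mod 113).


Use the extended Euclidean algorithm on (113, 68); each row r = 113*s + 68*t:
r=113, s=1, t=0
r=68, s=0, t=1
q=1: r=45, s=1, t=-1   [113*(1) + 68*(-1) = 45]
q=1: r=23, s=-1, t=2   [113*(-1) + 68*(2) = 23]
q=1: r=22, s=2, t=-3   [113*(2) + 68*(-3) = 22]
q=1: r=1, s=-3, t=5   [113*(-3) + 68*(5) = 1]
q=22: r=0, s=68, t=-113   [113*(68) + 68*(-113) = 0]
GCD = 1 with t = 5, so 68*(5) ≡ 1 (mod 113)
Inverse = 5 mod 113 = 5
Check: 68 * 5 = 340 ≡ 1 (mod 113)

68^(-1) ≡ 5 (mod 113)


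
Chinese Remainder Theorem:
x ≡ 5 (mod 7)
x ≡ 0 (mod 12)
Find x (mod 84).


M = 7*12 = 84
M1 = M/7 = 12, M2 = M/12 = 7
M1^(-1) mod 7 = 3, M2^(-1) mod 12 = 7
x = 5*12*3 + 0*7*7 = 180
180 mod 84 = 12
Check: 12 mod 7 = 5 ✓, 12 mod 12 = 0 ✓

x ≡ 12 (mod 84)


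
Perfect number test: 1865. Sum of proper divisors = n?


Proper divisors of 1865: 1, 5, 373
Sum = 1 + 5 + 373 = 379

No, 1865 is not perfect (379 ≠ 1865)


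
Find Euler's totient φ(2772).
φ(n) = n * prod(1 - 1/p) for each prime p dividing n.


2772 = 2^2 × 3^2 × 7 × 11
Prime factors: 2, 3, 7, 11
φ(2772) = 2772 × (1-1/2) × (1-1/3) × (1-1/7) × (1-1/11)
= 2772 × 1/2 × 2/3 × 6/7 × 10/11 = 720

φ(2772) = 720


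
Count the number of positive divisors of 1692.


1692 = 2^2 × 3^2 × 47^1
d(1692) = (2+1) × (2+1) × (1+1) = 18

18 divisors


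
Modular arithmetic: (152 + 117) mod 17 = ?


152 + 117 = 269
269 mod 17 = 14


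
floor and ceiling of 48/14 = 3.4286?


48/14 = 3.4286
floor = 3
ceil = 4

floor = 3, ceil = 4


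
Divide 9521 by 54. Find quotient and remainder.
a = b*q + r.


9521 = 54 * 176 + 17
Check: 9504 + 17 = 9521

q = 176, r = 17


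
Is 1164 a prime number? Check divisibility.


1164 / 2 = 582 (exact division)
1164 is NOT prime.

No, 1164 is not prime


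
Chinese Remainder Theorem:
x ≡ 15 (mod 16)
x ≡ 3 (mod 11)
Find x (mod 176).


M = 16*11 = 176
M1 = M/16 = 11, M2 = M/11 = 16
M1^(-1) mod 16 = 3, M2^(-1) mod 11 = 9
x = 15*11*3 + 3*16*9 = 927
927 mod 176 = 47
Check: 47 mod 16 = 15 ✓, 47 mod 11 = 3 ✓

x ≡ 47 (mod 176)


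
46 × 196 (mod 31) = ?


46 × 196 = 9016
9016 mod 31 = 26


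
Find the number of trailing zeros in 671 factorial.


floor(671/5) = 134
floor(671/25) = 26
floor(671/125) = 5
floor(671/625) = 1
Total = 166

166 trailing zeros


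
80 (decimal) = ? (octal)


80 (base 10) = 80 (decimal)
80 (decimal) = 120 (base 8)


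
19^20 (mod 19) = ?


19^1 mod 19 = 0
19^2 mod 19 = 0
19^3 mod 19 = 0
19^4 mod 19 = 0
19^5 mod 19 = 0
19^6 mod 19 = 0
19^7 mod 19 = 0
19^8 mod 19 = 0
19^9 mod 19 = 0
19^10 mod 19 = 0
19^11 mod 19 = 0
19^12 mod 19 = 0
19^13 mod 19 = 0
19^14 mod 19 = 0
19^15 mod 19 = 0
19^16 mod 19 = 0
19^17 mod 19 = 0
19^18 mod 19 = 0
19^19 mod 19 = 0
19^20 mod 19 = 0


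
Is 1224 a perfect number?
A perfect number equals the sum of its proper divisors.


Proper divisors of 1224: 1, 2, 3, 4, 6, 8, 9, 12, 17, 18, 24, 34, 36, 51, 68, 72, 102, 136, 153, 204, 306, 408, 612
Sum = 1 + 2 + 3 + 4 + 6 + 8 + 9 + 12 + 17 + 18 + 24 + 34 + 36 + 51 + 68 + 72 + 102 + 136 + 153 + 204 + 306 + 408 + 612 = 2286

No, 1224 is not perfect (2286 ≠ 1224)


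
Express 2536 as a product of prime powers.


2536 / 2 = 1268
1268 / 2 = 634
634 / 2 = 317
317 / 317 = 1
2536 = 2^3 × 317


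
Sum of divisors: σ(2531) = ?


Divisors of 2531: 1, 2531
Sum = 1 + 2531 = 2532

σ(2531) = 2532


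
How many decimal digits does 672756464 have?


672756464 has 9 digits in base 10
floor(log10(672756464)) + 1 = floor(8.8279) + 1 = 9

9 digits (base 10)


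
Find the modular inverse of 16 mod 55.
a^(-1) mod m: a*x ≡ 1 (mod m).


Use the extended Euclidean algorithm on (55, 16); each row r = 55*s + 16*t:
r=55, s=1, t=0
r=16, s=0, t=1
q=3: r=7, s=1, t=-3   [55*(1) + 16*(-3) = 7]
q=2: r=2, s=-2, t=7   [55*(-2) + 16*(7) = 2]
q=3: r=1, s=7, t=-24   [55*(7) + 16*(-24) = 1]
q=2: r=0, s=-16, t=55   [55*(-16) + 16*(55) = 0]
GCD = 1 with t = -24, so 16*(-24) ≡ 1 (mod 55)
Inverse = -24 mod 55 = 31
Check: 16 * 31 = 496 ≡ 1 (mod 55)

16^(-1) ≡ 31 (mod 55)


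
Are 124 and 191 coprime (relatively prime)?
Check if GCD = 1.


Euclidean algorithm:
191 = 1 * 124 + 67
124 = 1 * 67 + 57
67 = 1 * 57 + 10
57 = 5 * 10 + 7
10 = 1 * 7 + 3
7 = 2 * 3 + 1
3 = 3 * 1 + 0
GCD(124, 191) = 1

Yes, coprime (GCD = 1)


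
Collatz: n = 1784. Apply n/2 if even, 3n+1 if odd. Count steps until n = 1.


1784 → 892 → 446 → 223 → 670 → 335 → 1006 → 503 → 1510 → 755 → 2266 → 1133 → 3400 → 1700 → 850 → 425 → 1276 → 638 → 319 → 958 → 479 → 1438 → 719 → 2158 → 1079 → 3238 → 1619 → 4858 → 2429 → 7288 → 3644 → 1822 → 911 → 2734 → 1367 → 4102 → 2051 → 6154 → 3077 → 9232 → 4616 → 2308 → 1154 → 577 → 1732 → 866 → 433 → 1300 → 650 → 325 → 976 → 488 → 244 → 122 → 61 → 184 → 92 → 46 → 23 → 70 → 35 → 106 → 53 → 160 → 80 → 40 → 20 → 10 → 5 → 16 → 8 → 4 → 2 → 1
Total steps = 73

73 steps


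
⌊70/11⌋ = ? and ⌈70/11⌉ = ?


70/11 = 6.3636
floor = 6
ceil = 7

floor = 6, ceil = 7


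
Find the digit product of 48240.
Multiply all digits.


4 × 8 × 2 × 4 × 0 = 0


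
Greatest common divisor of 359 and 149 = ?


359 = 2 * 149 + 61
149 = 2 * 61 + 27
61 = 2 * 27 + 7
27 = 3 * 7 + 6
7 = 1 * 6 + 1
6 = 6 * 1 + 0
GCD = 1


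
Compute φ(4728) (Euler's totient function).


4728 = 2^3 × 3 × 197
Prime factors: 2, 3, 197
φ(4728) = 4728 × (1-1/2) × (1-1/3) × (1-1/197)
= 4728 × 1/2 × 2/3 × 196/197 = 1568

φ(4728) = 1568


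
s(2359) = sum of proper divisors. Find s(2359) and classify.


Proper divisors: 1, 7, 337
Sum = 1 + 7 + 337 = 345
345 < 2359 → deficient

s(2359) = 345 (deficient)


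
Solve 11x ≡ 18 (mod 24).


GCD(11, 24) = 1, unique solution
a^(-1) mod 24 = 11
x = 11 * 18 mod 24 = 6

x ≡ 6 (mod 24)


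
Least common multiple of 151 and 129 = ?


GCD(151, 129) = 1
LCM = 151*129/1 = 19479/1 = 19479

LCM = 19479


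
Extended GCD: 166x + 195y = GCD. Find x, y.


Tabular extended Euclidean (each row: r = 166*s + 195*t):
r=166, s=1, t=0
r=195, s=0, t=1
q=0: r=166, s=1, t=0   [166*(1) + 195*(0) = 166]
q=1: r=29, s=-1, t=1   [166*(-1) + 195*(1) = 29]
q=5: r=21, s=6, t=-5   [166*(6) + 195*(-5) = 21]
q=1: r=8, s=-7, t=6   [166*(-7) + 195*(6) = 8]
q=2: r=5, s=20, t=-17   [166*(20) + 195*(-17) = 5]
q=1: r=3, s=-27, t=23   [166*(-27) + 195*(23) = 3]
q=1: r=2, s=47, t=-40   [166*(47) + 195*(-40) = 2]
q=1: r=1, s=-74, t=63   [166*(-74) + 195*(63) = 1]
q=2: r=0, s=195, t=-166   [166*(195) + 195*(-166) = 0]
GCD = 1; from the row with r=1: x=-74, y=63
Check: 166*(-74) + 195*(63) = -12284 + 12285 = 1

GCD = 1, x = -74, y = 63


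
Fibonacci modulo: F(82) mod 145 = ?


F(k) mod 145 for k=1..82:
1, 1, 2, 3, 5, 8, 13, 21, 34, 55, 89, 144, 88, 87, 30, 117, 2, 119, 121, 95, 71, 21, 92, 113, 60, 28, 88, 116, 59, 30, 89, 119, 63, 37, 100, 137, 92, 84, 31, 115, 1, 116, 117, 88, 60, 3, 63, 66, 129, 50, 34, 84, 118, 57, 30, 87, 117, 59, 31, 90, 121, 66, 42, 108, 5, 113, 118, 86, 59, 0, 59, 59, 118, 32, 5, 37, 42, 79, 121, 55, 31, 86
F(82) mod 145 = 86


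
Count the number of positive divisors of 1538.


1538 = 2^1 × 769^1
d(1538) = (1+1) × (1+1) = 4

4 divisors


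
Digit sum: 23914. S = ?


2 + 3 + 9 + 1 + 4 = 19


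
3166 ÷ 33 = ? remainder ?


3166 = 33 * 95 + 31
Check: 3135 + 31 = 3166

q = 95, r = 31


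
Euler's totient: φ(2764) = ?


2764 = 2^2 × 691
Prime factors: 2, 691
φ(2764) = 2764 × (1-1/2) × (1-1/691)
= 2764 × 1/2 × 690/691 = 1380

φ(2764) = 1380


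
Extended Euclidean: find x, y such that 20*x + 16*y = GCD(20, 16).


Tabular extended Euclidean (each row: r = 20*s + 16*t):
r=20, s=1, t=0
r=16, s=0, t=1
q=1: r=4, s=1, t=-1   [20*(1) + 16*(-1) = 4]
q=4: r=0, s=-4, t=5   [20*(-4) + 16*(5) = 0]
GCD = 4; from the row with r=4: x=1, y=-1
Check: 20*(1) + 16*(-1) = 20 - 16 = 4

GCD = 4, x = 1, y = -1


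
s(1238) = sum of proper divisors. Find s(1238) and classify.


Proper divisors: 1, 2, 619
Sum = 1 + 2 + 619 = 622
622 < 1238 → deficient

s(1238) = 622 (deficient)


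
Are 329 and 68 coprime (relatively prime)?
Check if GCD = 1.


Euclidean algorithm:
329 = 4 * 68 + 57
68 = 1 * 57 + 11
57 = 5 * 11 + 2
11 = 5 * 2 + 1
2 = 2 * 1 + 0
GCD(329, 68) = 1

Yes, coprime (GCD = 1)


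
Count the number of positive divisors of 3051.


3051 = 3^3 × 113^1
d(3051) = (3+1) × (1+1) = 8

8 divisors


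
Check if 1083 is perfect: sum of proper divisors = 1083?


Proper divisors of 1083: 1, 3, 19, 57, 361
Sum = 1 + 3 + 19 + 57 + 361 = 441

No, 1083 is not perfect (441 ≠ 1083)


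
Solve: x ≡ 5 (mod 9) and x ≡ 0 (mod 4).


M = 9*4 = 36
M1 = M/9 = 4, M2 = M/4 = 9
M1^(-1) mod 9 = 7, M2^(-1) mod 4 = 1
x = 5*4*7 + 0*9*1 = 140
140 mod 36 = 32
Check: 32 mod 9 = 5 ✓, 32 mod 4 = 0 ✓

x ≡ 32 (mod 36)


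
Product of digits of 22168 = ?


2 × 2 × 1 × 6 × 8 = 192


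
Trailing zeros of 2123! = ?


floor(2123/5) = 424
floor(2123/25) = 84
floor(2123/125) = 16
floor(2123/625) = 3
Total = 527

527 trailing zeros


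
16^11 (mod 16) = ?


16^1 mod 16 = 0
16^2 mod 16 = 0
16^3 mod 16 = 0
16^4 mod 16 = 0
16^5 mod 16 = 0
16^6 mod 16 = 0
16^7 mod 16 = 0
16^8 mod 16 = 0
16^9 mod 16 = 0
16^10 mod 16 = 0
16^11 mod 16 = 0


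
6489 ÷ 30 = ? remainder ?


6489 = 30 * 216 + 9
Check: 6480 + 9 = 6489

q = 216, r = 9


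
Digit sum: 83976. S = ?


8 + 3 + 9 + 7 + 6 = 33


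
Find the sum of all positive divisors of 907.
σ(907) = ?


Divisors of 907: 1, 907
Sum = 1 + 907 = 908

σ(907) = 908


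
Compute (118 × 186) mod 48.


118 × 186 = 21948
21948 mod 48 = 12


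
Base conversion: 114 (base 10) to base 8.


114 (base 10) = 114 (decimal)
114 (decimal) = 162 (base 8)
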